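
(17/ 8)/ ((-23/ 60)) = -255/ 46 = -5.54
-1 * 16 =-16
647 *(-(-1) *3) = 1941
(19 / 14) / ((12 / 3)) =19 / 56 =0.34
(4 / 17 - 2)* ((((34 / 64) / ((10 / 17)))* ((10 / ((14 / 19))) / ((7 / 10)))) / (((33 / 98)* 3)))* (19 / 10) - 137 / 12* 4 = -54797 / 528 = -103.78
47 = 47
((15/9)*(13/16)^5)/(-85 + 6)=-1856465/248512512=-0.01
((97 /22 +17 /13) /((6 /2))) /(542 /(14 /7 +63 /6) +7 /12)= 81750 /1885169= 0.04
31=31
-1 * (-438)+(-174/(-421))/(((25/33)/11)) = 444.00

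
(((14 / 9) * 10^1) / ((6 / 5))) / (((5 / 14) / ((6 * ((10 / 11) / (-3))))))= -65.99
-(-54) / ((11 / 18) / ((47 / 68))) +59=22454 / 187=120.07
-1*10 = -10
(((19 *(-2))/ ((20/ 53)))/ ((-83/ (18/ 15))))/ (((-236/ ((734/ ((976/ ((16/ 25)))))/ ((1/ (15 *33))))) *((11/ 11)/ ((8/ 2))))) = -219523986/ 37339625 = -5.88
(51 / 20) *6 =153 / 10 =15.30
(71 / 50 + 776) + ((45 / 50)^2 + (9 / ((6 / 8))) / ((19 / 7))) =1487037 / 1900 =782.65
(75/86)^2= 5625/7396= 0.76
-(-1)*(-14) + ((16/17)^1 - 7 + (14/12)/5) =-10111/510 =-19.83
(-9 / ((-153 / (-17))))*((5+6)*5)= -55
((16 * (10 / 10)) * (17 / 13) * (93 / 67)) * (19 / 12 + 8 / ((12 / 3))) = 90644 / 871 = 104.07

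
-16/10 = -8/5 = -1.60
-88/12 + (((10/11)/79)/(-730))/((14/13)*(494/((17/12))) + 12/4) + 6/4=-4762532809/816434190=-5.83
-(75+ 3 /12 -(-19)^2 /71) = -19927 /284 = -70.17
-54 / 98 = -27 / 49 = -0.55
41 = 41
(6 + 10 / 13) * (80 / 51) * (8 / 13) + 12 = 159748 / 8619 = 18.53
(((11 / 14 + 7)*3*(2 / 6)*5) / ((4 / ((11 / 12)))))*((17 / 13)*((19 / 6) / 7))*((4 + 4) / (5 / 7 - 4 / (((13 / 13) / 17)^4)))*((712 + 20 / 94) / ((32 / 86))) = -66361850335 / 274343848896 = -0.24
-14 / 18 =-7 / 9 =-0.78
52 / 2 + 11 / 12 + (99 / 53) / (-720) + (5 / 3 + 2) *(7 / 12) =29.05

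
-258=-258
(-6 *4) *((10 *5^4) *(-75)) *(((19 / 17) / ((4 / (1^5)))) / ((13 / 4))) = 967194.57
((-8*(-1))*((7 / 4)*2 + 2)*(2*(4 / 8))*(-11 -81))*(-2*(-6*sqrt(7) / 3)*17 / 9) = -275264*sqrt(7) / 9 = -80920.01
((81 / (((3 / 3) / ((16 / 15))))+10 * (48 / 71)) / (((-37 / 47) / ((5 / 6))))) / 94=-2756 / 2627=-1.05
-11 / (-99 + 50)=11 / 49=0.22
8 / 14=4 / 7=0.57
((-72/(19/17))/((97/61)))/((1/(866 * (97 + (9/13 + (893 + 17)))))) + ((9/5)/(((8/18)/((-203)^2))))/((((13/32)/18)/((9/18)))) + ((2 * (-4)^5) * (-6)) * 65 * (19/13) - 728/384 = -175314843903713/5750160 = -30488689.69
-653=-653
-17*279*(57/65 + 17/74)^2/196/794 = -134389722447/3600532426400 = -0.04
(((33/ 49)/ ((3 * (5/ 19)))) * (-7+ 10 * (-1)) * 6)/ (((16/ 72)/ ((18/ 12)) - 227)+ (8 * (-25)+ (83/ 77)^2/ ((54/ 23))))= 139291812/ 682525015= 0.20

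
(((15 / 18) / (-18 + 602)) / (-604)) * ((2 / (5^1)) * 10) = -5 / 529104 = -0.00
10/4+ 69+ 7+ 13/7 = 1125/14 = 80.36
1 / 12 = 0.08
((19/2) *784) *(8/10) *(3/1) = 89376/5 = 17875.20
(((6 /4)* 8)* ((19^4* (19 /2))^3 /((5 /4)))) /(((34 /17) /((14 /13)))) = 637607335254741528558 /65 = 9809343619303715823.97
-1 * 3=-3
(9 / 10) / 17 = 9 / 170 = 0.05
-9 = -9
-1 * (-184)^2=-33856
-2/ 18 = -1/ 9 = -0.11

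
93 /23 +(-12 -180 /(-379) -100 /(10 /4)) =-413897 /8717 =-47.48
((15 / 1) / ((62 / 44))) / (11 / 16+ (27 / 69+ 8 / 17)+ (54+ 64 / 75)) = 154836000 / 820388929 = 0.19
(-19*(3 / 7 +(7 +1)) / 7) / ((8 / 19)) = -21299 / 392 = -54.33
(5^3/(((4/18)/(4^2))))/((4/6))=13500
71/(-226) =-71/226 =-0.31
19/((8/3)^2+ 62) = 171/622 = 0.27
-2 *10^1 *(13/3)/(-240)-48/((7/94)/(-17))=2761435/252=10958.08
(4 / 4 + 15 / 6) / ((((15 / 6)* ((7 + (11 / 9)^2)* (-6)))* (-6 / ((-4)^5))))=-1008 / 215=-4.69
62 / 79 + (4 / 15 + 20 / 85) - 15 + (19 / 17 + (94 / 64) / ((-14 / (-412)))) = 69103289 / 2256240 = 30.63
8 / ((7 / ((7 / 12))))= 2 / 3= 0.67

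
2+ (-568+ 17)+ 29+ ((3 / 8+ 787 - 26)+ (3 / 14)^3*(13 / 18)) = 1324705 / 5488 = 241.38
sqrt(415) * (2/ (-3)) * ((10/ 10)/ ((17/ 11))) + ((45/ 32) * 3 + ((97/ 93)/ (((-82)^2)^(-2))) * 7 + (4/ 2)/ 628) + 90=154232159163599/ 467232 - 22 * sqrt(415)/ 51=330097585.48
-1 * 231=-231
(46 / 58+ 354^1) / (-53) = -10289 / 1537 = -6.69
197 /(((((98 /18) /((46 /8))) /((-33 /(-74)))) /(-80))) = -13457070 /1813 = -7422.54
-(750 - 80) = -670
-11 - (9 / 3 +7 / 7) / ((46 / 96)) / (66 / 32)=-3807 / 253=-15.05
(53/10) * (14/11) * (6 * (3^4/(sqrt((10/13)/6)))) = 180306 * sqrt(195)/275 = 9155.77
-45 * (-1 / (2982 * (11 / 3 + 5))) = 45 / 25844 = 0.00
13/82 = 0.16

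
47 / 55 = 0.85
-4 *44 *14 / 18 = -1232 / 9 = -136.89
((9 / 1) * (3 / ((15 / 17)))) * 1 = 153 / 5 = 30.60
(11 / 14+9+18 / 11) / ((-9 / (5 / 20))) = -1759 / 5544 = -0.32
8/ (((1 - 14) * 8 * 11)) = -1/ 143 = -0.01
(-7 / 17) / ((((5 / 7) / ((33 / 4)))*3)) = -539 / 340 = -1.59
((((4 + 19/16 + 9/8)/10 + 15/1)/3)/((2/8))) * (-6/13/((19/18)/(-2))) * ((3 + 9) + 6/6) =22509/95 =236.94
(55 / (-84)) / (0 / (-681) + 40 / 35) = -55 / 96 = -0.57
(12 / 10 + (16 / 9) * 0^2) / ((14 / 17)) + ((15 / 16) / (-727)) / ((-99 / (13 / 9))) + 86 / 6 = 1909302019 / 120914640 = 15.79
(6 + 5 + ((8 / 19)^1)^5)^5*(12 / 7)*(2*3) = 1085792404324150539290486071547945356104 / 651535469817792626756267271963493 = 1666513.11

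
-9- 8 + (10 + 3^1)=-4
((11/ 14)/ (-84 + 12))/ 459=-11/ 462672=-0.00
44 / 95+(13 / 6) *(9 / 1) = 3793 / 190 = 19.96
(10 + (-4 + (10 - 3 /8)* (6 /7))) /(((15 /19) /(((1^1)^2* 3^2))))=3249 /20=162.45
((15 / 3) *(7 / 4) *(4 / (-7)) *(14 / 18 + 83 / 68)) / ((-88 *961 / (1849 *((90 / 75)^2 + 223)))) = 409300187 / 8347680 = 49.03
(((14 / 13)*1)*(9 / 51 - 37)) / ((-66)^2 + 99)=-8764 / 984555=-0.01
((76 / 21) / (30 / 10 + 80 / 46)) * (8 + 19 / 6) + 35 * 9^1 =2221663 / 6867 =323.53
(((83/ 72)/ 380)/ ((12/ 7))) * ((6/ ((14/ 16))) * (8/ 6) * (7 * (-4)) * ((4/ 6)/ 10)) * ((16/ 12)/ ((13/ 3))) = -4648/ 500175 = -0.01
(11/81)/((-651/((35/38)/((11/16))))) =-40/143127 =-0.00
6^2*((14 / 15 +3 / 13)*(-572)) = -119856 / 5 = -23971.20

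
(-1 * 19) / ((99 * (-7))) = 19 / 693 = 0.03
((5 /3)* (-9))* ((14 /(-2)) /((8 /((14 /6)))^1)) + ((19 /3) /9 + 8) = 8495 /216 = 39.33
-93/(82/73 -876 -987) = 6789/135917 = 0.05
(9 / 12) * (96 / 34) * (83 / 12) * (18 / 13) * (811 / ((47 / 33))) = 119951766 / 10387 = 11548.26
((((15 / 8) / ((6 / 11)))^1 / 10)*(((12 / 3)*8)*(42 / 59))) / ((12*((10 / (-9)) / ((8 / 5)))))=-1386 / 1475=-0.94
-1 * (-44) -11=33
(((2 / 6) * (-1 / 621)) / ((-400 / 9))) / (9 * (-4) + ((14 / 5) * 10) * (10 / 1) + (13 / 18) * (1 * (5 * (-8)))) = 0.00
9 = 9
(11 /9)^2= 121 /81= 1.49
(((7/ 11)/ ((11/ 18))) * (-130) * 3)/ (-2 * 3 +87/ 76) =83.64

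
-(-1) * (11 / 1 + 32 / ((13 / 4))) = 271 / 13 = 20.85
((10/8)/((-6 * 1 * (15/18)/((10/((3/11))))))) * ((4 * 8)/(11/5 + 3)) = -2200/39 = -56.41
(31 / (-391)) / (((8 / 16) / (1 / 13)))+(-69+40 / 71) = -24702699 / 360893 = -68.45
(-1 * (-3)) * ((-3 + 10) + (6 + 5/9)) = 122/3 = 40.67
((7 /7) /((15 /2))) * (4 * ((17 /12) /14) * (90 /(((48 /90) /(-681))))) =-173655 /28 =-6201.96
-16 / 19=-0.84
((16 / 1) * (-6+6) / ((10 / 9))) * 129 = 0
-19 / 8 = -2.38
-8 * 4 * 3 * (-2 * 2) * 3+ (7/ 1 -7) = 1152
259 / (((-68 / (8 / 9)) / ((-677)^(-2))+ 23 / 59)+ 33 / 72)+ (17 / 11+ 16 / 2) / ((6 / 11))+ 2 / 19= 33214517728983 / 1886625117010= 17.61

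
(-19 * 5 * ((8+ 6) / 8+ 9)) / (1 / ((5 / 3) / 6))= -283.68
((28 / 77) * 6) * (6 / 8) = 18 / 11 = 1.64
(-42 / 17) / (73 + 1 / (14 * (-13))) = -7644 / 225845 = -0.03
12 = 12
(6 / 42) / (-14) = -1 / 98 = -0.01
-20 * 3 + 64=4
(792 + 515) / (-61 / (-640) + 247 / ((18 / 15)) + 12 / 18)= 836480 / 132221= 6.33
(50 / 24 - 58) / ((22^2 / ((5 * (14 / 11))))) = -2135 / 2904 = -0.74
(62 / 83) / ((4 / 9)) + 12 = 2271 / 166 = 13.68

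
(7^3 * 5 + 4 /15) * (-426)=-730703.60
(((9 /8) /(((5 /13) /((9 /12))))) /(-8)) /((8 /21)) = -7371 /10240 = -0.72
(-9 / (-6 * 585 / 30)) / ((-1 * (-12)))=0.01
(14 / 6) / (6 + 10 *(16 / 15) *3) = 7 / 114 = 0.06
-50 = -50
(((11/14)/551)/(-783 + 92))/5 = -11/26651870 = -0.00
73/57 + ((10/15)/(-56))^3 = 14422445/11261376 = 1.28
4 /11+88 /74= 632 /407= 1.55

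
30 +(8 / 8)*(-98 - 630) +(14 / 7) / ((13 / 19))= -9036 / 13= -695.08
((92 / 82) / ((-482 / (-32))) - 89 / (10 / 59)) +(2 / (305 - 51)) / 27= -177888777949 / 338819490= -525.03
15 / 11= 1.36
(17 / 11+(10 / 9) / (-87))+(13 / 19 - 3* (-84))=254.22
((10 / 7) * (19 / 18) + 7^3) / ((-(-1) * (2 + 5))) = 21704 / 441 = 49.22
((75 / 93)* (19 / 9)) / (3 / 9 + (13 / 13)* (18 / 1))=95 / 1023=0.09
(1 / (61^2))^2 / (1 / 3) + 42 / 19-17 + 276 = 68716908940 / 263070979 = 261.21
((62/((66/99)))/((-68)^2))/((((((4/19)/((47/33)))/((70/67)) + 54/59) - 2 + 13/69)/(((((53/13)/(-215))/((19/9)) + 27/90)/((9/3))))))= -1283345667261/496530400117856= -0.00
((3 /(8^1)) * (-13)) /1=-39 /8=-4.88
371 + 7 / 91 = 4824 / 13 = 371.08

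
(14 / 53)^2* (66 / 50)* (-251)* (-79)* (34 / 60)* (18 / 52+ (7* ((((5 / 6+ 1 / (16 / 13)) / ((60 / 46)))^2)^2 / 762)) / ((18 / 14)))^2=3542886185927922588281937637107639492177983 / 25799622979109639291566188134400000000000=137.32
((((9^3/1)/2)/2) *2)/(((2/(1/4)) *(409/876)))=159651/1636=97.59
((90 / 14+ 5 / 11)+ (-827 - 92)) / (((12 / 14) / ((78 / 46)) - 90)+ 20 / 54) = 24651783 / 2408758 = 10.23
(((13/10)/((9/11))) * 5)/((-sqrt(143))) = -sqrt(143)/18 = -0.66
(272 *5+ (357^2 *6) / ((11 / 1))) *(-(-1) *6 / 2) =2338962 / 11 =212632.91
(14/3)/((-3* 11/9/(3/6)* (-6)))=7/66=0.11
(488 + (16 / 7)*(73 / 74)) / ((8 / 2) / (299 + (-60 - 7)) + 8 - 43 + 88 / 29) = -15.35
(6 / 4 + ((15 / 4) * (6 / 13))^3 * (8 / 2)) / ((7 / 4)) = 195432 / 15379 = 12.71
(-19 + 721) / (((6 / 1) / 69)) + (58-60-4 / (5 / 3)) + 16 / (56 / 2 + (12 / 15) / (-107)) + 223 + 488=41091203 / 4680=8780.17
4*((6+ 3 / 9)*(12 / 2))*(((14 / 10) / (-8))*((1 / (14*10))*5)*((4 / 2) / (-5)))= 19 / 50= 0.38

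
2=2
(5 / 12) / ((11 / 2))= 5 / 66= 0.08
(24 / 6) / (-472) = -1 / 118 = -0.01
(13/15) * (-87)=-377/5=-75.40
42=42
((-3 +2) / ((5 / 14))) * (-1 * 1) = 14 / 5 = 2.80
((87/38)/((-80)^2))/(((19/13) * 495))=377/762432000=0.00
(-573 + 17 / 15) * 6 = -17156 / 5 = -3431.20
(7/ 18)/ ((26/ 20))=35/ 117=0.30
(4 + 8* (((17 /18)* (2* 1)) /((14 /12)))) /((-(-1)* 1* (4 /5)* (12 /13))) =22.96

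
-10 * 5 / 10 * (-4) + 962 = 982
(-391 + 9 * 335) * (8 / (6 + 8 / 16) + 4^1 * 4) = 587776 / 13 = 45213.54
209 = 209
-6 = -6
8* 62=496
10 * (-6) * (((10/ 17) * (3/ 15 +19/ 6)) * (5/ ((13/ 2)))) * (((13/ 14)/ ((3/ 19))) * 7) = -191900/ 51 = -3762.75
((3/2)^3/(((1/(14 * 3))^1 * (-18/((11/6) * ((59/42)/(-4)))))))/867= 649/110976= 0.01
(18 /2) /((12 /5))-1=11 /4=2.75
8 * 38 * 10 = 3040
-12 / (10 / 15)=-18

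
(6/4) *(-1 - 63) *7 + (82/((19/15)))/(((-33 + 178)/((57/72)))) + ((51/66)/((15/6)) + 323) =-2222393/6380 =-348.34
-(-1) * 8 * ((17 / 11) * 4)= 49.45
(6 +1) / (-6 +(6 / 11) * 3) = -77 / 48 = -1.60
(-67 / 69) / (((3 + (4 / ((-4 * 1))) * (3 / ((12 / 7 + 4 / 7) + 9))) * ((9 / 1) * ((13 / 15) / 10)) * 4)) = -132325 / 1162512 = -0.11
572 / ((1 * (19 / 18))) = 541.89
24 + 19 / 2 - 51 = -35 / 2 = -17.50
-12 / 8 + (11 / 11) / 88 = -131 / 88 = -1.49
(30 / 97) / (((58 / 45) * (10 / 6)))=405 / 2813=0.14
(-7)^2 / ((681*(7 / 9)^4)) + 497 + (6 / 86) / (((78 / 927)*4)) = 24741893117 / 49742056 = 497.40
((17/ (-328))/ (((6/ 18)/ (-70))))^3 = 5687411625/ 4410944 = 1289.39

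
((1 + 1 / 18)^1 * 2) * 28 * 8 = 472.89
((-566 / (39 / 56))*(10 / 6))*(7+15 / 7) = -12384.27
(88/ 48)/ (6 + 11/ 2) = 11/ 69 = 0.16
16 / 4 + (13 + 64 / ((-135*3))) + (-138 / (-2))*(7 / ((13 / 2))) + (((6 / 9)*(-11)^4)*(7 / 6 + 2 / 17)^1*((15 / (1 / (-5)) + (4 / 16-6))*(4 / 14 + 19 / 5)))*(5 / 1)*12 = -9145524888964 / 36855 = -248148823.47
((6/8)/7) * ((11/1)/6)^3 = 1331/2016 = 0.66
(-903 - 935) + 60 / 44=-20203 / 11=-1836.64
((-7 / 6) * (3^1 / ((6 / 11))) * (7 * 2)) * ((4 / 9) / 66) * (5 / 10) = -49 / 162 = -0.30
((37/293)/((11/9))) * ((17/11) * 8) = 45288/35453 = 1.28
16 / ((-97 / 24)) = -384 / 97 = -3.96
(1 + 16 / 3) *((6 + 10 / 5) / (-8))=-6.33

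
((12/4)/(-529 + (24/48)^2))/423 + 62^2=1146338456/298215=3844.00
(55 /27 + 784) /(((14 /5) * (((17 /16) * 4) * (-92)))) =-106115 /147798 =-0.72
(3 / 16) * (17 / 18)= 0.18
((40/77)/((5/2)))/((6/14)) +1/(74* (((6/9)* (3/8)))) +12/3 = 5542/1221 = 4.54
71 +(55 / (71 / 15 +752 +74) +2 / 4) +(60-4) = 3179205 / 24922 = 127.57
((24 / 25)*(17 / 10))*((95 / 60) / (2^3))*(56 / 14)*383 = 123709 / 250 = 494.84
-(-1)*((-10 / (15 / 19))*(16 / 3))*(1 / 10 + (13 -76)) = 191216 / 45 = 4249.24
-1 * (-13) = 13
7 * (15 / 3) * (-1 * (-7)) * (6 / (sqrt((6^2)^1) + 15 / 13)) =6370 / 31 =205.48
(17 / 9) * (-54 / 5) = -102 / 5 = -20.40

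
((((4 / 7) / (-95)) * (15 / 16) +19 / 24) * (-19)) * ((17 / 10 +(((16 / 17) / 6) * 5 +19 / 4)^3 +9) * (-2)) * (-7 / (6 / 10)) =-19192709581721 / 305627904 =-62797.64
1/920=0.00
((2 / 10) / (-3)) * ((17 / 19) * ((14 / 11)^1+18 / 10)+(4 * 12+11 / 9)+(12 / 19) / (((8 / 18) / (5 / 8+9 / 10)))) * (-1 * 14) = 28513723 / 564300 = 50.53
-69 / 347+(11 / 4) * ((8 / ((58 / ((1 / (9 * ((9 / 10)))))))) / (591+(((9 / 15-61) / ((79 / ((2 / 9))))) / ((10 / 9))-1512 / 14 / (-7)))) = -1357996504391 / 6831998536383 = -0.20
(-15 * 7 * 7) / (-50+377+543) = -49 / 58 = -0.84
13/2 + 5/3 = 8.17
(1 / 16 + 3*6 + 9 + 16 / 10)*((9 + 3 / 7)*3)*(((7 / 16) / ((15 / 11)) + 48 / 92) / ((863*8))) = 351936519 / 3556940800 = 0.10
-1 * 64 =-64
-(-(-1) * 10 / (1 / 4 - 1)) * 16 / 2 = 320 / 3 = 106.67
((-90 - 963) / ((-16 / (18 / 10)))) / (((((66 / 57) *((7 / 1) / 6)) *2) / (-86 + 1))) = -9183213 / 2464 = -3726.95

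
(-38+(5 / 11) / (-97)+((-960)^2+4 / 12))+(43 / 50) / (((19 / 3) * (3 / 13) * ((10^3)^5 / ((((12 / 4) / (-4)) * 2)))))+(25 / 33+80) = 1868447028699999999998210641 / 2027300000000000000000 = 921643.09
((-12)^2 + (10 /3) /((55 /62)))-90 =1906 /33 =57.76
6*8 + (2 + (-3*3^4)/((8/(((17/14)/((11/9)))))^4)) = 49.94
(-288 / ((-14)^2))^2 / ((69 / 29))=50112 / 55223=0.91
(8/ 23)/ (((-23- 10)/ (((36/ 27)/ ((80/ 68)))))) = -136/ 11385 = -0.01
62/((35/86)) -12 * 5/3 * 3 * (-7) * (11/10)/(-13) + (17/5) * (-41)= -10281/455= -22.60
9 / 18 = 1 / 2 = 0.50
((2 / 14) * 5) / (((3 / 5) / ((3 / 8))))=25 / 56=0.45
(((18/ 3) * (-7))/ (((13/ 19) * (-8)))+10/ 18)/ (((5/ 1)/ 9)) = 3851/ 260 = 14.81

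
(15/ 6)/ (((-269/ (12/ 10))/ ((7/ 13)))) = -0.01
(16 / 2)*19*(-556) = -84512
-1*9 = -9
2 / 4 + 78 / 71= 227 / 142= 1.60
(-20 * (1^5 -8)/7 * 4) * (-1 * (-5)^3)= 10000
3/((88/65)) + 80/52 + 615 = 707855/1144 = 618.75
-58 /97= -0.60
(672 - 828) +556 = 400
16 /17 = 0.94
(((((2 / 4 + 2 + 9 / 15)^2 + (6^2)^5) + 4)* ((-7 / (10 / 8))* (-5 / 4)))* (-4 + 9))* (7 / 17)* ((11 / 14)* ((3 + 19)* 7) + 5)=18665912732607 / 170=109799486662.39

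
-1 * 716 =-716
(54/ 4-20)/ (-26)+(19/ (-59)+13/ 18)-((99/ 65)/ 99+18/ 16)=-135353/ 276120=-0.49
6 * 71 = 426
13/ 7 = 1.86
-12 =-12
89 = 89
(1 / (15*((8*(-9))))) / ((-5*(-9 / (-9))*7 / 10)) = 1 / 3780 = 0.00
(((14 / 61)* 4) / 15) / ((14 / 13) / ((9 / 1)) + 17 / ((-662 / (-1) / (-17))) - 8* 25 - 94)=-0.00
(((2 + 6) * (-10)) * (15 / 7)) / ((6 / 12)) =-2400 / 7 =-342.86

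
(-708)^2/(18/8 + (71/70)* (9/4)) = 15594880/141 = 110601.99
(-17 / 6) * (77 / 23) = -1309 / 138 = -9.49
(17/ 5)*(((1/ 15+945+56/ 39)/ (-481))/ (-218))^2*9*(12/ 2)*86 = 1.29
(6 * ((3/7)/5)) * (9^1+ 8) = 306/35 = 8.74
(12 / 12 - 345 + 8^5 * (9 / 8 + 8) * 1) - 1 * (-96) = 298760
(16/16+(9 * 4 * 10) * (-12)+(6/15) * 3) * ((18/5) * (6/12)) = -194301/25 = -7772.04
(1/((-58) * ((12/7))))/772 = -7/537312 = -0.00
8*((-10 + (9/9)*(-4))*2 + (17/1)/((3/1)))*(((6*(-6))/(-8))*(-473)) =380292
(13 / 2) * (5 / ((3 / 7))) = 455 / 6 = 75.83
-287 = -287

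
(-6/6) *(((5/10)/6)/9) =-1/108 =-0.01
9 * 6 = 54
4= 4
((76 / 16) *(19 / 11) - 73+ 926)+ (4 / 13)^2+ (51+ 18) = 6917705 / 7436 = 930.30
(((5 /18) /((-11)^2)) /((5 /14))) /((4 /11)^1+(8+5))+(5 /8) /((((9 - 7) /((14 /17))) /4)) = 72799 /70686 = 1.03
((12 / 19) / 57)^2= 16 / 130321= 0.00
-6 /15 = -2 /5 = -0.40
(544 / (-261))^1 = -544 / 261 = -2.08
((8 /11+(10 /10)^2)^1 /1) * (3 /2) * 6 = 171 /11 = 15.55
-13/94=-0.14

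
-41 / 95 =-0.43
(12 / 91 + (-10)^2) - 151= -4629 / 91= -50.87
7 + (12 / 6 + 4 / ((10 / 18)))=81 / 5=16.20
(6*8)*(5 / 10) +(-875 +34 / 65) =-850.48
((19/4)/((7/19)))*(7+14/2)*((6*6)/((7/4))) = 25992/7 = 3713.14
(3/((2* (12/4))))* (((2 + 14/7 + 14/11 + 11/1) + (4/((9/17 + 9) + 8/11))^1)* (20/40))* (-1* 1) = -175775/42196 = -4.17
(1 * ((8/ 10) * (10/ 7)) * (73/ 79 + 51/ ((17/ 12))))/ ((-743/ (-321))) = 7490856/ 410879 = 18.23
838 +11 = 849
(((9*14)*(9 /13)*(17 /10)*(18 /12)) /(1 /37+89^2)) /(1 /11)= 11769219 /38100140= 0.31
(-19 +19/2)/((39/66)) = -16.08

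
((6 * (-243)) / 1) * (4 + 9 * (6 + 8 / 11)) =-1035180 / 11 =-94107.27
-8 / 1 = -8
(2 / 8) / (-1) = -1 / 4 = -0.25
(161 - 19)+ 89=231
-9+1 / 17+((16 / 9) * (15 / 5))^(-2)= -8.91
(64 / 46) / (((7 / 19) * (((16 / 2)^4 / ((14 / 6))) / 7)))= 133 / 8832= 0.02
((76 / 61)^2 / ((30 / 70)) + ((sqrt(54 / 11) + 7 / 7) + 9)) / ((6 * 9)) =sqrt(66) / 198 + 76031 / 301401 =0.29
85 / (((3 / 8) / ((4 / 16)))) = 170 / 3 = 56.67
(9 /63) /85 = 1 /595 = 0.00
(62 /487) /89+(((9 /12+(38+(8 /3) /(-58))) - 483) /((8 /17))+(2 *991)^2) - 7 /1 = 473903956794647 /120666912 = 3927372.87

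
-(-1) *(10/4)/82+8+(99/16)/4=25131/2624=9.58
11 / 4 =2.75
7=7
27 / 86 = 0.31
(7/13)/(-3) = -7/39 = -0.18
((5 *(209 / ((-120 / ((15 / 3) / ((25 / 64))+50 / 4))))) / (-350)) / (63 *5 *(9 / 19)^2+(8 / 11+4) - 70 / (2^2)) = 209974567 / 19315338000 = 0.01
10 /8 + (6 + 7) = 57 /4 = 14.25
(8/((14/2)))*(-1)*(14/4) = -4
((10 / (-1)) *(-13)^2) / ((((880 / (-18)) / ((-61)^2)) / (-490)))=-63027820.23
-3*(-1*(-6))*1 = -18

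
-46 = -46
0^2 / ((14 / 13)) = 0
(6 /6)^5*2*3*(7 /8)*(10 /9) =35 /6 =5.83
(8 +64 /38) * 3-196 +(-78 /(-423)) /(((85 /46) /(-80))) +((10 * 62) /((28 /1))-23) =-56041334 /318801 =-175.79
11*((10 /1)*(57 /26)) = 3135 /13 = 241.15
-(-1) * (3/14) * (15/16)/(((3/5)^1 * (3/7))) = 25/32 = 0.78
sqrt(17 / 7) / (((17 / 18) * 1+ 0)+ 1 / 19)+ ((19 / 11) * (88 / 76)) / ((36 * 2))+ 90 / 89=2.60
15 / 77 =0.19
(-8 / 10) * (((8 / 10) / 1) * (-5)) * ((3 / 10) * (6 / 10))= 72 / 125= 0.58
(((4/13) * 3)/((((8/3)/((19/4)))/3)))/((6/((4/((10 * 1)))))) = 171/520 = 0.33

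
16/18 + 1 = 17/9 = 1.89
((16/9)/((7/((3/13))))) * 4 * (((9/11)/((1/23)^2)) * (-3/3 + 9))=812544/1001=811.73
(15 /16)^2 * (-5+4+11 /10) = 45 /512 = 0.09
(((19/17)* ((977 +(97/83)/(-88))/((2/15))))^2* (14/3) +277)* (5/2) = 48254269305657598105/61670768896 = 782449613.80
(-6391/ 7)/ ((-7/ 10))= 9130/ 7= 1304.29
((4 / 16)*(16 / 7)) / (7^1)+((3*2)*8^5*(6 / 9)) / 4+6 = 1605930 / 49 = 32774.08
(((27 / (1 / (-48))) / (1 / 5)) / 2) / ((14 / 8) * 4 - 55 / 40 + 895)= -3.60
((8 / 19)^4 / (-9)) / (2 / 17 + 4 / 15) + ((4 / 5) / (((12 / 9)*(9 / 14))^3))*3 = 2185082647 / 574715610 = 3.80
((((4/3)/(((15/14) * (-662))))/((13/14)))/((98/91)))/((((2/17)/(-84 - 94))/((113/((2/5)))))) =2393566/2979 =803.48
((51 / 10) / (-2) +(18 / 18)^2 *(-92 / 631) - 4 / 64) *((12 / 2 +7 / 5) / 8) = -5151843 / 2019200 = -2.55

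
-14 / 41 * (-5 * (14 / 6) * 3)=490 / 41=11.95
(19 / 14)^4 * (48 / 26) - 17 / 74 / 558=8071291477 / 1288847196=6.26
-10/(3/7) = -70/3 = -23.33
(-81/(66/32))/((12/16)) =-576/11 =-52.36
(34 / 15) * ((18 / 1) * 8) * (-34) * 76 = -4217088 / 5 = -843417.60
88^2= 7744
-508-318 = -826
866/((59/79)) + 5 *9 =71069/59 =1204.56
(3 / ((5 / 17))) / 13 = 51 / 65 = 0.78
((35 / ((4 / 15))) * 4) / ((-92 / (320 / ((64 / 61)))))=-160125 / 92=-1740.49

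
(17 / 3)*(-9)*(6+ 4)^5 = -5100000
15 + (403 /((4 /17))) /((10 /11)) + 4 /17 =1291497 /680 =1899.26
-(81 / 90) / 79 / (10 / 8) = -18 / 1975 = -0.01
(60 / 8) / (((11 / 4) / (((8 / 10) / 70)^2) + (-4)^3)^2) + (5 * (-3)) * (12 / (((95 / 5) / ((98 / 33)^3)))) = -2123251864950887200 / 8557486105347267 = -248.12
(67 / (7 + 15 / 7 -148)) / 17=-469 / 16524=-0.03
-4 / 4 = -1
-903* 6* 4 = -21672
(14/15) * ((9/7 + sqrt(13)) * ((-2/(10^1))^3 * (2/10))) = -14 * sqrt(13)/9375 - 6/3125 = -0.01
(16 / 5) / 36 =4 / 45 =0.09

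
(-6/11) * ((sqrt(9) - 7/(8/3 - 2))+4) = 21/11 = 1.91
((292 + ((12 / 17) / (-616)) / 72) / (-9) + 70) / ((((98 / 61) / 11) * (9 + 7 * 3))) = 1295470237 / 151139520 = 8.57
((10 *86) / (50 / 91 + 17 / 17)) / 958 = 39130 / 67539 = 0.58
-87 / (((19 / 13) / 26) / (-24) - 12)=705744 / 97363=7.25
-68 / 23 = -2.96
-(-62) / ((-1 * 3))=-20.67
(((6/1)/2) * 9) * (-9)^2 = 2187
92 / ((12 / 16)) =368 / 3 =122.67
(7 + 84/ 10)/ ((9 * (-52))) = -77/ 2340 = -0.03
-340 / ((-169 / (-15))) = -5100 / 169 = -30.18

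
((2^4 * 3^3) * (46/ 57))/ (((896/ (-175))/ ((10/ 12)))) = -8625/ 152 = -56.74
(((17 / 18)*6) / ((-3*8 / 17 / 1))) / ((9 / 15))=-1445 / 216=-6.69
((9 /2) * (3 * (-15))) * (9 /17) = -3645 /34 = -107.21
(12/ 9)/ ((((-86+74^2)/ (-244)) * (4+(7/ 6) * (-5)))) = 976/ 29645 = 0.03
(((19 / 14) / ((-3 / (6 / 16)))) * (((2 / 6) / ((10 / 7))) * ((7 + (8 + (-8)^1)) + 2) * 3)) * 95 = -3249 / 32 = -101.53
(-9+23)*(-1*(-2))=28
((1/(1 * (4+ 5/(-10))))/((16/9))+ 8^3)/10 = 51.22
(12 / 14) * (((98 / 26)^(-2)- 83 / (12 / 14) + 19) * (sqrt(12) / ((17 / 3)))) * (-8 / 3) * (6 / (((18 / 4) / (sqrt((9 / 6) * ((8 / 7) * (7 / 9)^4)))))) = 143392384 * sqrt(7) / 3306177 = 114.75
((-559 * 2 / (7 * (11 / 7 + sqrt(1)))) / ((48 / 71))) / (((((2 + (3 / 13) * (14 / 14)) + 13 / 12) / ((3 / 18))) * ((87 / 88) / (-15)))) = 2579785 / 36801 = 70.10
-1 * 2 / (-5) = 2 / 5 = 0.40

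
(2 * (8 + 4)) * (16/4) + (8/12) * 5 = 298/3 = 99.33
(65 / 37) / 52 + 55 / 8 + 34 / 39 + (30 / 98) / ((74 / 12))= 4429211 / 565656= 7.83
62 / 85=0.73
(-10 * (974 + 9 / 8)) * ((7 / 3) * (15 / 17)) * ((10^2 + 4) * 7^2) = -102307820.59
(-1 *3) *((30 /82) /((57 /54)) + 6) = -14832 /779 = -19.04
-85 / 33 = -2.58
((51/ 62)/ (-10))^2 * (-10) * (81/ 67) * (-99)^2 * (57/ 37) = -117698415417/ 95292760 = -1235.12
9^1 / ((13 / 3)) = 27 / 13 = 2.08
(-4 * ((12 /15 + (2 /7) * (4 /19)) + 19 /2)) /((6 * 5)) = -4593 /3325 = -1.38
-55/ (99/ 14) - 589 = -5371/ 9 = -596.78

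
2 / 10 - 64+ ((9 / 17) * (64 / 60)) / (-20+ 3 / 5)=-526271 / 8245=-63.83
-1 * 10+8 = -2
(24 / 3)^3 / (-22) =-256 / 11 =-23.27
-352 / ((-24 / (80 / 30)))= 352 / 9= 39.11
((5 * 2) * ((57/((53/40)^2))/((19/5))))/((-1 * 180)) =-4000/8427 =-0.47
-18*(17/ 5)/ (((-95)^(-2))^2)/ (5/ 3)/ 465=-199391130/ 31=-6431971.94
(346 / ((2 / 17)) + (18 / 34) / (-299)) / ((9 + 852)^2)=14949094 / 3768134643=0.00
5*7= 35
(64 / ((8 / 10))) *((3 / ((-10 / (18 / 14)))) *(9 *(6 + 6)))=-23328 / 7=-3332.57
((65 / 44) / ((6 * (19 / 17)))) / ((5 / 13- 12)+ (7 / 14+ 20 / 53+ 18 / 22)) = -8957 / 403332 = -0.02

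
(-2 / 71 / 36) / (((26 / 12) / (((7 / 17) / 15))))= -7 / 706095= -0.00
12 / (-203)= -12 / 203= -0.06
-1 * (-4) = 4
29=29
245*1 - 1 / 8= 1959 / 8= 244.88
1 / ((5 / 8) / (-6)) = -48 / 5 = -9.60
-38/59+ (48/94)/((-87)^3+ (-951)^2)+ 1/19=-67214041/113645859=-0.59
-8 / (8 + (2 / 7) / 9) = -252 / 253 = -1.00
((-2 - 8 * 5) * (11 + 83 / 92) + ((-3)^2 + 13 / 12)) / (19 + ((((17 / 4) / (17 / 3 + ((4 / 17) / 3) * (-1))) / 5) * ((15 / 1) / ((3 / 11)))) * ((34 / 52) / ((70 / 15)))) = -4674766460 / 192524421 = -24.28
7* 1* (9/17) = 63/17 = 3.71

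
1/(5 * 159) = 1/795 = 0.00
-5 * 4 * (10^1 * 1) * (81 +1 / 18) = -145900 / 9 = -16211.11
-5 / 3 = -1.67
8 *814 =6512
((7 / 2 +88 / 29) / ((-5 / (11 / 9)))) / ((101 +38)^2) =-4169 / 50427810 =-0.00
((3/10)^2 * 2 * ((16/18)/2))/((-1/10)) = -0.80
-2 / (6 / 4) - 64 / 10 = -116 / 15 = -7.73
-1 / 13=-0.08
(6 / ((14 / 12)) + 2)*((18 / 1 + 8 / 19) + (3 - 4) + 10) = 26050 / 133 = 195.86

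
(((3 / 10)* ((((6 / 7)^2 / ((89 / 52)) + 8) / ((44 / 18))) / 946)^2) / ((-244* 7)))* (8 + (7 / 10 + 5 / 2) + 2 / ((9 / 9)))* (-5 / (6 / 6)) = 0.00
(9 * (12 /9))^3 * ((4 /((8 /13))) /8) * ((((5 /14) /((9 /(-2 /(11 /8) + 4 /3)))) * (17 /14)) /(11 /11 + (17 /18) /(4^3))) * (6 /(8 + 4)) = -2545920 /630091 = -4.04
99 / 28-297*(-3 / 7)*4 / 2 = 7227 / 28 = 258.11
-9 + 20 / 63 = -547 / 63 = -8.68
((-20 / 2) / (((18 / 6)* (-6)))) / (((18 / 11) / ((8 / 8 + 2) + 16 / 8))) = 1.70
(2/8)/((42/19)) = 19/168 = 0.11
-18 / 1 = -18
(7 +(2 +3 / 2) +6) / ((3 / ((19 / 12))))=209 / 24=8.71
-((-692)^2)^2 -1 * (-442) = -229310730054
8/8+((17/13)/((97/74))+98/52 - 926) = -2325581/2522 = -922.12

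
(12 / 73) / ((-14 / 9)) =-54 / 511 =-0.11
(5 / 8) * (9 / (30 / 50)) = 75 / 8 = 9.38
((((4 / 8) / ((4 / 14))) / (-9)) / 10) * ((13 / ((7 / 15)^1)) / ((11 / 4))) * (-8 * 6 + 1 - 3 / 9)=923 / 99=9.32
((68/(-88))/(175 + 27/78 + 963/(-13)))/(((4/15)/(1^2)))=-3315/115852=-0.03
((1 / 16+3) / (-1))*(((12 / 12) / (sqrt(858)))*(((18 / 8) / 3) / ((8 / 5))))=-245*sqrt(858) / 146432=-0.05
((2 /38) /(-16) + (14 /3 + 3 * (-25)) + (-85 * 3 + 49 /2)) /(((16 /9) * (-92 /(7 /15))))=1920541 /2237440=0.86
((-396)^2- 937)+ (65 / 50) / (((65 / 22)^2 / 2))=253303859 / 1625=155879.30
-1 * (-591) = 591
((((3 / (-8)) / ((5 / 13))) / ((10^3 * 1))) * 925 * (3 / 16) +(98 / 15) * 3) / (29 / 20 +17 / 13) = 6466603 / 917760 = 7.05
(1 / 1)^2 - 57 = -56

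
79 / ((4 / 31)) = 2449 / 4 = 612.25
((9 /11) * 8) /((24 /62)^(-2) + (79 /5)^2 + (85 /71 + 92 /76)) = 349660800 /13820996431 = 0.03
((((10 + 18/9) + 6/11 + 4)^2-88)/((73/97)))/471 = 726724/1386781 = 0.52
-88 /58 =-44 /29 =-1.52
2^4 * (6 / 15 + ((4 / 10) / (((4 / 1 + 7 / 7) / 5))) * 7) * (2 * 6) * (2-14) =-36864 / 5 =-7372.80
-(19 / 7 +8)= -75 / 7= -10.71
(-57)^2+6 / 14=22746 / 7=3249.43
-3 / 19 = -0.16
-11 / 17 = -0.65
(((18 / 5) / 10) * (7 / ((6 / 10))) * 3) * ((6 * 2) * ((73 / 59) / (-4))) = -13797 / 295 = -46.77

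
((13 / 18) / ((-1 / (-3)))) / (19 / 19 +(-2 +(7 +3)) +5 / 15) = 13 / 56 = 0.23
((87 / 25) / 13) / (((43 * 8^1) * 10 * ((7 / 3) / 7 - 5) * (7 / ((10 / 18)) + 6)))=-87 / 97042400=-0.00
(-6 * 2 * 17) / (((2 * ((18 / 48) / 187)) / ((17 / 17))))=-50864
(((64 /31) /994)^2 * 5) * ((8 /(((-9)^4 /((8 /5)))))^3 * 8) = 2147483648 /1676047362973663779225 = 0.00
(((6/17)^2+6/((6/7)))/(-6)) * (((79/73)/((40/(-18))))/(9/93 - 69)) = -5042491/600842560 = -0.01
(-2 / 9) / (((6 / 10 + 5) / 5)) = -25 / 126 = -0.20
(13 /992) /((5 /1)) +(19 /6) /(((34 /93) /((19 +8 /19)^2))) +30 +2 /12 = 15847087357 /4806240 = 3297.19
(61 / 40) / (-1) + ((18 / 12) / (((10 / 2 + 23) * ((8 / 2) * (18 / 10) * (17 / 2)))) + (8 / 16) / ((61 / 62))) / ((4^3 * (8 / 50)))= -657967139 / 445992960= -1.48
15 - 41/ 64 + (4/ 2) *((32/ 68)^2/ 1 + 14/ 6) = 1080293/ 55488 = 19.47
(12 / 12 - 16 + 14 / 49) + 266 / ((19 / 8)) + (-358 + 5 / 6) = -10915 / 42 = -259.88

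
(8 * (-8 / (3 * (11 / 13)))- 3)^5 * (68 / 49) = -970646823408332 / 39135393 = -24802276.12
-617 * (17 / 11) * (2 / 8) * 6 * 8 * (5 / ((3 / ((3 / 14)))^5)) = -157335 / 1479016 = -0.11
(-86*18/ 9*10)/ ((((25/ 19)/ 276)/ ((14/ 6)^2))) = -29464288/ 15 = -1964285.87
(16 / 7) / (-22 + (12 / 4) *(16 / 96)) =-32 / 301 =-0.11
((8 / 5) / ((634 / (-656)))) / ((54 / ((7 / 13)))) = -9184 / 556335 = -0.02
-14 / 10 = -7 / 5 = -1.40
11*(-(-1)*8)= 88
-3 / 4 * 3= -2.25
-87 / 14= -6.21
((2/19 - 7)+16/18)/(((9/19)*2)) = -1027/162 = -6.34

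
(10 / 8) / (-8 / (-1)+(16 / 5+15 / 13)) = 325 / 3212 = 0.10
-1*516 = -516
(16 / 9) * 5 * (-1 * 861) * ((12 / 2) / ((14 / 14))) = -45920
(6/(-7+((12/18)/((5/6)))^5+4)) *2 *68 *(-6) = 1832.12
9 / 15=3 / 5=0.60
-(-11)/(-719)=-11/719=-0.02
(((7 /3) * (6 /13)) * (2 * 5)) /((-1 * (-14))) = 10 /13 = 0.77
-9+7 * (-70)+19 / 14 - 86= -8171 / 14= -583.64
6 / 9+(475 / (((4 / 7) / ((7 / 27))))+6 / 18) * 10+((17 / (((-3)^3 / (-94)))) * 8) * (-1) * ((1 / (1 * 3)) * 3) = 30341 / 18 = 1685.61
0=0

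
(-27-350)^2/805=142129/805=176.56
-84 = -84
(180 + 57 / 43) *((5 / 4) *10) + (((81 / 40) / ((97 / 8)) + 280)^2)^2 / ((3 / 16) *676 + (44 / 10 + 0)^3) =117280886102980216972199 / 4033908397482610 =29073760.37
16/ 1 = 16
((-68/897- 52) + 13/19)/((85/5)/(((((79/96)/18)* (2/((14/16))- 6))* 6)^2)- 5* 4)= 14.18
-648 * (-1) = 648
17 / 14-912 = -12751 / 14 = -910.79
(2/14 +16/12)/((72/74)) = 1147/756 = 1.52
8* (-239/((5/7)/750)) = -2007600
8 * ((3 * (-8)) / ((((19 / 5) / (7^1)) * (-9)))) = 2240 / 57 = 39.30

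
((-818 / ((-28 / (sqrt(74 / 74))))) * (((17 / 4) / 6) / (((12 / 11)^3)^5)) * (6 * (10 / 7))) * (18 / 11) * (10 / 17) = 3882942048388639225 / 83882673017192448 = 46.29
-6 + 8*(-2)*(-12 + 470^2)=-3534214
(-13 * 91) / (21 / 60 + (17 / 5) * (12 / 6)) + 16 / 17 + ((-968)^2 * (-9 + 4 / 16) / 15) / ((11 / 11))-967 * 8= -311073292 / 561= -554497.85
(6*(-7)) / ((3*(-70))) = 0.20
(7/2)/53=7/106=0.07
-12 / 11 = -1.09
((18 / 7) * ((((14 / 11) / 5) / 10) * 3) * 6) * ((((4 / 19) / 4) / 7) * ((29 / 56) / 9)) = 261 / 512050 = 0.00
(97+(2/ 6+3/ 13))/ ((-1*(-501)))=0.19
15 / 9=5 / 3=1.67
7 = 7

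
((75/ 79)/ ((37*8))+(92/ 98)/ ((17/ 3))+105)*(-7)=-2048571027/ 2782696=-736.18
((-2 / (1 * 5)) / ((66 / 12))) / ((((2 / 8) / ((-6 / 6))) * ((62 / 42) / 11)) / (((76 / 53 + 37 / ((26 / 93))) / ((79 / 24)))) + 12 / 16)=-743295168 / 7656794615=-0.10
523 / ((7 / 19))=9937 / 7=1419.57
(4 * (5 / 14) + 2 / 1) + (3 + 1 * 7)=94 / 7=13.43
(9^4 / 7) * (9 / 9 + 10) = 72171 / 7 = 10310.14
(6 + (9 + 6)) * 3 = 63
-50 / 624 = -0.08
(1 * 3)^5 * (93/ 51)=7533/ 17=443.12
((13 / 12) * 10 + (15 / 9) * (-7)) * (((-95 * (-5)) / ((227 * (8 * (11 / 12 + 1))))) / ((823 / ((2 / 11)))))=-2375 / 94531426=-0.00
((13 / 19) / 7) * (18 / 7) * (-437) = -5382 / 49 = -109.84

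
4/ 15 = 0.27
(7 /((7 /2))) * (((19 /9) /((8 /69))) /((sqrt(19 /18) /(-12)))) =-69 * sqrt(38) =-425.34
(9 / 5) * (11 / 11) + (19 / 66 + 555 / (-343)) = 53177 / 113190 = 0.47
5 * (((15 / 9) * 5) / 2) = 125 / 6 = 20.83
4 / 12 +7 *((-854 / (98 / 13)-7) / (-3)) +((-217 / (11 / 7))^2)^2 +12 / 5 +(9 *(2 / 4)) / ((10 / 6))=53239189731111 / 146410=363630829.39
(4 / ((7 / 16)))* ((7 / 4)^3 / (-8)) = -49 / 8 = -6.12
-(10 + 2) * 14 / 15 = -56 / 5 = -11.20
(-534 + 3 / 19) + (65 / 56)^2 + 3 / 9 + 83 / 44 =-1042665181 / 1966272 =-530.28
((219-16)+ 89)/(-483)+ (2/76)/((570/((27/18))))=-4215997/6974520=-0.60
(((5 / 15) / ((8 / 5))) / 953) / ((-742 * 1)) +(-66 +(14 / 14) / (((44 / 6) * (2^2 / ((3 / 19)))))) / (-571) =234078615959 / 2025305033136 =0.12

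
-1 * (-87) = 87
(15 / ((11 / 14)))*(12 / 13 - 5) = -11130 / 143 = -77.83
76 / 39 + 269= 10567 / 39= 270.95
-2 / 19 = -0.11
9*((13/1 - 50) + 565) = 4752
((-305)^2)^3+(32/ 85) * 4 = 68425497198203253/ 85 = 805005849390626.51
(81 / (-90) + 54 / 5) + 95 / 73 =8177 / 730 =11.20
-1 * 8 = -8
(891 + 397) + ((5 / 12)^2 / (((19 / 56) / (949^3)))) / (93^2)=153377160979 / 2957958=51852.38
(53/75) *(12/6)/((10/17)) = 2.40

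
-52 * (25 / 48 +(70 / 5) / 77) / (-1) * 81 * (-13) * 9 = -15235857 / 44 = -346269.48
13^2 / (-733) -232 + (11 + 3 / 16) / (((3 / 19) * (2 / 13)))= 16066529 / 70368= 228.32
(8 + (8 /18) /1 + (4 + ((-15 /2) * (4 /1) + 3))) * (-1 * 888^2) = 11477696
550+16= 566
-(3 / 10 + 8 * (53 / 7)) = -4261 / 70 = -60.87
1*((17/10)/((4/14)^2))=833/40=20.82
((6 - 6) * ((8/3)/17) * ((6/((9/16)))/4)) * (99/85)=0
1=1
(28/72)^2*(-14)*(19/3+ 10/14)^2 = -76664/729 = -105.16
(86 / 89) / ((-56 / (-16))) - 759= -472685 / 623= -758.72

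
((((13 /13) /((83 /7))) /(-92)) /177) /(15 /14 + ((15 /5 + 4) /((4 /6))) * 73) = -49 /7261996356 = -0.00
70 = 70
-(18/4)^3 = -729/8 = -91.12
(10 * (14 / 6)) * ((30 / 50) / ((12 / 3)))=7 / 2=3.50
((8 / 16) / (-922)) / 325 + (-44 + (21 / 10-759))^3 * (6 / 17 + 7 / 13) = -3588877876188751 / 7837000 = -457940267.47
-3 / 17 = -0.18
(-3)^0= 1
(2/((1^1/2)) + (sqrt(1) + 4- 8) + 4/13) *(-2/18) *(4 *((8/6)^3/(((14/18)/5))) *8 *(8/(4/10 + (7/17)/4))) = -473497600/420147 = -1126.98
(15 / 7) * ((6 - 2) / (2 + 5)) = 60 / 49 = 1.22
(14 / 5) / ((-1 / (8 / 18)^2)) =-224 / 405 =-0.55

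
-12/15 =-4/5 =-0.80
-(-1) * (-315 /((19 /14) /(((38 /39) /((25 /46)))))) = -27048 /65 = -416.12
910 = 910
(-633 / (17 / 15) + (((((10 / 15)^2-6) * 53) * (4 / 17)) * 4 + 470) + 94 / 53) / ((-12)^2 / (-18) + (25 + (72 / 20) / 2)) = -19.36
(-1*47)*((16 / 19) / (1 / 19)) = -752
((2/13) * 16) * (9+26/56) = 2120/91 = 23.30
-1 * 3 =-3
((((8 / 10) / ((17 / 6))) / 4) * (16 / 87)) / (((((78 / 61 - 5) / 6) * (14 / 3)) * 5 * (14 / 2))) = -17568 / 137090975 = -0.00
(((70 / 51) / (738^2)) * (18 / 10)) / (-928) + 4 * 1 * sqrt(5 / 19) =-7 / 1432050624 + 4 * sqrt(95) / 19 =2.05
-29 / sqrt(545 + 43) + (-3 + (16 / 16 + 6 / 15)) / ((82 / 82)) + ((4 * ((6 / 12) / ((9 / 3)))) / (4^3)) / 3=-2.79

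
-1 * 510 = -510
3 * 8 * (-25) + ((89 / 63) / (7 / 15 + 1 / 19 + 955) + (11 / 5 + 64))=-15263389552 / 28593915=-533.80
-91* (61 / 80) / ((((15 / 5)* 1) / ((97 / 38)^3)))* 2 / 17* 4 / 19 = -5066247823 / 531709680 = -9.53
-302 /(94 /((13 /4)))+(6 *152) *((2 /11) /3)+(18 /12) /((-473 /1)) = 3986291 /88924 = 44.83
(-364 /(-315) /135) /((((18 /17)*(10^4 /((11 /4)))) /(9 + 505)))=624767 /546750000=0.00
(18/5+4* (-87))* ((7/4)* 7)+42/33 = -463939/110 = -4217.63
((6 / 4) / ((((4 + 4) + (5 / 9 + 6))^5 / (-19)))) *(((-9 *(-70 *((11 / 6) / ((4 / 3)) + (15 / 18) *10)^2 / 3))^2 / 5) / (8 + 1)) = -30004897842107685 / 79010794805248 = -379.76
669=669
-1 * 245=-245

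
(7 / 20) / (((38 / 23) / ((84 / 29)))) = 3381 / 5510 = 0.61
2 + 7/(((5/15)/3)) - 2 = 63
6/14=3/7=0.43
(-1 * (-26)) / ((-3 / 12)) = -104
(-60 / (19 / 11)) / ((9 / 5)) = -1100 / 57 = -19.30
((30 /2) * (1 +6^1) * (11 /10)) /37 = 231 /74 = 3.12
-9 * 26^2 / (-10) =3042 / 5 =608.40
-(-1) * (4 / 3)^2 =16 / 9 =1.78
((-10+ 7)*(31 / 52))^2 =8649 / 2704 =3.20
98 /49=2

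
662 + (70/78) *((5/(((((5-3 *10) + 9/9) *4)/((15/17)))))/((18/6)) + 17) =43105141/63648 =677.24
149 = 149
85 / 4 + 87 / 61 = 22.68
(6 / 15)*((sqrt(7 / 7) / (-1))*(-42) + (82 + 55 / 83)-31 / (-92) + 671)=6078253 / 19090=318.40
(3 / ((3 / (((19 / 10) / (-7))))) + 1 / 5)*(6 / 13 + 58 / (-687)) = -1684 / 62517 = -0.03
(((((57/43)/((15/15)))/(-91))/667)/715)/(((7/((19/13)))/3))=-3249/169817763115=-0.00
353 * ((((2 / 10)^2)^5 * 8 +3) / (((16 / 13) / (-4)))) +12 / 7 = -3440.04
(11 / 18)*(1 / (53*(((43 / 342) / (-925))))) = -193325 / 2279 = -84.83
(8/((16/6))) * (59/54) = 3.28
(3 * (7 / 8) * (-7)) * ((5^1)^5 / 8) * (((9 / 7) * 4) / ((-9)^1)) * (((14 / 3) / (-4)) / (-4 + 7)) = -153125 / 96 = -1595.05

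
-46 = -46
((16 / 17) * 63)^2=1016064 / 289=3515.79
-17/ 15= -1.13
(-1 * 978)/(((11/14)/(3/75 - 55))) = 18812808/275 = 68410.21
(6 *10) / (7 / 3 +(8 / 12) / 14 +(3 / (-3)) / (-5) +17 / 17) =1575 / 94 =16.76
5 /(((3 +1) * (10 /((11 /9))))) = 11 /72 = 0.15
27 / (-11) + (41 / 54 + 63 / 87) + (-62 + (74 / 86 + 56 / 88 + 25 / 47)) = -60.94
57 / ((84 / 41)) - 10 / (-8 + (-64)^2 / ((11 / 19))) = 3784579 / 136038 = 27.82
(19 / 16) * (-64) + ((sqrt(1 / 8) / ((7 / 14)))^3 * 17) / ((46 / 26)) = -76 + 221 * sqrt(2) / 92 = -72.60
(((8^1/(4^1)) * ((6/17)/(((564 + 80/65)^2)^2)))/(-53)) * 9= -771147/656661251719722304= -0.00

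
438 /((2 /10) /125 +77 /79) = 3604375 /8034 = 448.64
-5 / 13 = -0.38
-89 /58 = -1.53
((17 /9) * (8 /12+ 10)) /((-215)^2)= 544 /1248075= 0.00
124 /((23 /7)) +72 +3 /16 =40453 /368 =109.93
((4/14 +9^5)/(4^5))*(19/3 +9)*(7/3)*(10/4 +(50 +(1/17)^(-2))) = 6493236605/9216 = 704561.26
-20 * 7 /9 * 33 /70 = -22 /3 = -7.33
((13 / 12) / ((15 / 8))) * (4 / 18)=52 / 405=0.13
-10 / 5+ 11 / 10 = -0.90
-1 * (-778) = 778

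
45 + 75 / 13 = 660 / 13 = 50.77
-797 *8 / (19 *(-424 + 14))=3188 / 3895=0.82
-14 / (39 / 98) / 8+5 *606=235997 / 78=3025.60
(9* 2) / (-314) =-9 / 157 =-0.06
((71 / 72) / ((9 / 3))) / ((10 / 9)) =71 / 240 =0.30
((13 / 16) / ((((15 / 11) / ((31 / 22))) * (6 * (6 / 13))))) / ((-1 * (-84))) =0.00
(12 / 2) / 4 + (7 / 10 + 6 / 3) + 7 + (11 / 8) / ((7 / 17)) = 4071 / 280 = 14.54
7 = 7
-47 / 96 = -0.49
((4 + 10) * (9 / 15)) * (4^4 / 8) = 268.80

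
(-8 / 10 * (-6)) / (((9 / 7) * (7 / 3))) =8 / 5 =1.60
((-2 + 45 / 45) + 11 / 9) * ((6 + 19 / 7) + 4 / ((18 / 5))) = 1238 / 567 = 2.18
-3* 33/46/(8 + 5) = -99/598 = -0.17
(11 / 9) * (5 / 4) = 55 / 36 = 1.53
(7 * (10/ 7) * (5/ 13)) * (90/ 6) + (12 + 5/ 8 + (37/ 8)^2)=76301/ 832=91.71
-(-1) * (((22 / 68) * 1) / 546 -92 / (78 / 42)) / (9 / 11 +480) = -10115831 / 98184996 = -0.10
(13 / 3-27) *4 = -272 / 3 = -90.67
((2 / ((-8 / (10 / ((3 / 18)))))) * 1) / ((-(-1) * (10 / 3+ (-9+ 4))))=9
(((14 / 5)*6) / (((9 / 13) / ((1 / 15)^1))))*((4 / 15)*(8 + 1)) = 1456 / 375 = 3.88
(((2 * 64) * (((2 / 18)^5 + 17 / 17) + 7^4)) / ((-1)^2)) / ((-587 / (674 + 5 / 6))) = -36754735696064 / 103985289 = -353460.92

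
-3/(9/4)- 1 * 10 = -11.33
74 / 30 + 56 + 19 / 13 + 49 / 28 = 48109 / 780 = 61.68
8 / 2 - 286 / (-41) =450 / 41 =10.98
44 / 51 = 0.86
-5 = -5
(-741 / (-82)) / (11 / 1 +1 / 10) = 1235 / 1517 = 0.81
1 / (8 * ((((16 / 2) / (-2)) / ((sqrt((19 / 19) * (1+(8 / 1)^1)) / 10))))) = -3 / 320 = -0.01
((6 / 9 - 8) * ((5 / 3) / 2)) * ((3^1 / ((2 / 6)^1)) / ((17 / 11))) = -605 / 17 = -35.59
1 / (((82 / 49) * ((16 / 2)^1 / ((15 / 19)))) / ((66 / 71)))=24255 / 442472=0.05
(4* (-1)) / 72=-0.06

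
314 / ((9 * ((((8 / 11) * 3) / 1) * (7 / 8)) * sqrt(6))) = 1727 * sqrt(6) / 567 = 7.46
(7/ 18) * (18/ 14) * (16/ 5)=8/ 5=1.60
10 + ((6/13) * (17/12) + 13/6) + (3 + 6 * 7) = 2255/39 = 57.82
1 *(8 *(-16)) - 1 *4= -132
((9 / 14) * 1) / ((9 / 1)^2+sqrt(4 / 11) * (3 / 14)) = 6237 / 785860-3 * sqrt(11) / 785860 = 0.01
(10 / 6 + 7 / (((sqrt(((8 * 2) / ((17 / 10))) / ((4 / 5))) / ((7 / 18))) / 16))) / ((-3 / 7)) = -686 * sqrt(34) / 135 - 35 / 9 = -33.52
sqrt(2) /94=0.02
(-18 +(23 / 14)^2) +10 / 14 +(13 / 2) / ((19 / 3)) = -50499 / 3724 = -13.56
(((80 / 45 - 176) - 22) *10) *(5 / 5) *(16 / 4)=-70640 / 9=-7848.89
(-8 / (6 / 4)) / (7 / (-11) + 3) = -2.26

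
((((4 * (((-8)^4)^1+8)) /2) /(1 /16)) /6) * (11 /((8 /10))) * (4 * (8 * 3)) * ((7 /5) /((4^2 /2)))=5056128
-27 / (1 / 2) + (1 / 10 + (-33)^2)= 10351 / 10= 1035.10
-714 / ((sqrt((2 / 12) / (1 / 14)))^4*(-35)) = 918 / 245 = 3.75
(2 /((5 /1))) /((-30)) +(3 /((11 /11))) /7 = 218 /525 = 0.42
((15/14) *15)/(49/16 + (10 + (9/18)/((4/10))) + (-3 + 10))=1800/2387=0.75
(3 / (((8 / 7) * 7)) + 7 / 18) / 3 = 55 / 216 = 0.25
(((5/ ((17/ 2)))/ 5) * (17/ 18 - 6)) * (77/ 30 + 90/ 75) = -10283/ 4590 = -2.24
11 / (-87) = -11 / 87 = -0.13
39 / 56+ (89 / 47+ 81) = 220009 / 2632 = 83.59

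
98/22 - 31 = -292/11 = -26.55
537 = 537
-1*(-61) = 61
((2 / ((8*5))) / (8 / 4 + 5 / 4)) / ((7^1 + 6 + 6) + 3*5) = 1 / 2210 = 0.00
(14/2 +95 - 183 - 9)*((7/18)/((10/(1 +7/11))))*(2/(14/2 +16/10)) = -630/473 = -1.33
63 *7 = 441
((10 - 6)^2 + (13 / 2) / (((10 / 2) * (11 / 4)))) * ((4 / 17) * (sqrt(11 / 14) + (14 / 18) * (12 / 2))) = 1812 * sqrt(154) / 6545 + 16912 / 935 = 21.52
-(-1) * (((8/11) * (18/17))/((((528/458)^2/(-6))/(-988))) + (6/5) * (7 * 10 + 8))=399177246/113135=3528.33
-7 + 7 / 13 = -84 / 13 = -6.46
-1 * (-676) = 676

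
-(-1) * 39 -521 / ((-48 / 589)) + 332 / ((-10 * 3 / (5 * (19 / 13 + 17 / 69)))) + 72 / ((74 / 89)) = 10234203769 / 1593072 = 6424.19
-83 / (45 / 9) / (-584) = 83 / 2920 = 0.03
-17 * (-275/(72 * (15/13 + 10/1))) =12155/2088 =5.82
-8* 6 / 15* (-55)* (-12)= -2112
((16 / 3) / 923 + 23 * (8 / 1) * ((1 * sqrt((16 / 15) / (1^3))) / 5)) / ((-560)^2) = 1 / 54272400 + 23 * sqrt(15) / 735000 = 0.00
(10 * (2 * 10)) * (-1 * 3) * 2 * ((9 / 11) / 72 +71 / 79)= -949050 / 869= -1092.12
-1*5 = -5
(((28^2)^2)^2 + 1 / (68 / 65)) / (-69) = -5475391280.25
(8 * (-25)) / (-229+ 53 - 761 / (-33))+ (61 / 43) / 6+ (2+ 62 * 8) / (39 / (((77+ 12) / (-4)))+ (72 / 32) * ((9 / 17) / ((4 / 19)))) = 5295991939699 / 41033896638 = 129.06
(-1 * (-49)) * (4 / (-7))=-28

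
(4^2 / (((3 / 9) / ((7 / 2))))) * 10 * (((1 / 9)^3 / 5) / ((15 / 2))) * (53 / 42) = 0.08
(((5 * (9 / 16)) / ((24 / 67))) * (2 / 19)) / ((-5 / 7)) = -1.16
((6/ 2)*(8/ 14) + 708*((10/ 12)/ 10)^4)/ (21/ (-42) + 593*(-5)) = -21149/ 35870688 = -0.00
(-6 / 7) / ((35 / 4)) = -24 / 245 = -0.10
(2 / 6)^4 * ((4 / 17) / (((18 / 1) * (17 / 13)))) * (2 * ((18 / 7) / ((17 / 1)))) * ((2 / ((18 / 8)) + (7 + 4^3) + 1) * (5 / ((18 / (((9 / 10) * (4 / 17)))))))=68224 / 426207663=0.00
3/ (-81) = -1/ 27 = -0.04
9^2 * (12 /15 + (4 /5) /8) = 729 /10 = 72.90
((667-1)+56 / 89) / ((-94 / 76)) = -2254540 / 4183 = -538.98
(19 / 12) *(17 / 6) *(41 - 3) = 6137 / 36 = 170.47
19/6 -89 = -515/6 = -85.83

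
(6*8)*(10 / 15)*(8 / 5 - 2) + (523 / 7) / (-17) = -10231 / 595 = -17.19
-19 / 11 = -1.73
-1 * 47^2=-2209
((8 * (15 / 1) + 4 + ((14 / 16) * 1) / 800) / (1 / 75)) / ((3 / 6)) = 2380821 / 128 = 18600.16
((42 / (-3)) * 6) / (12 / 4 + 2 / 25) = -300 / 11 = -27.27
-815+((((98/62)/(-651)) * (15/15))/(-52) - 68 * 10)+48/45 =-373274171/249860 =-1493.93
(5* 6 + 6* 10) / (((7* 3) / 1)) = 30 / 7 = 4.29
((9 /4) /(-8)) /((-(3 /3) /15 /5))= 675 /32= 21.09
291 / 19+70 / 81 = 16.18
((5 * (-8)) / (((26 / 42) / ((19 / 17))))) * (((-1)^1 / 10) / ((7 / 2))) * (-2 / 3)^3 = -1216 / 1989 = -0.61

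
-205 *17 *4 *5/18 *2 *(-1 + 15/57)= 975800/171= 5706.43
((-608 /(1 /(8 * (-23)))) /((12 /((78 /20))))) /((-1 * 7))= -181792 /35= -5194.06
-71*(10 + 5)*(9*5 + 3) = -51120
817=817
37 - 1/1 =36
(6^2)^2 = 1296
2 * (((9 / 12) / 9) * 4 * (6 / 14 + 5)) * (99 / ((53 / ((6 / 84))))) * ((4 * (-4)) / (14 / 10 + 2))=-100320 / 44149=-2.27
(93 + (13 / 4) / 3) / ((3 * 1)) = 1129 / 36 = 31.36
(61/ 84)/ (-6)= -61/ 504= -0.12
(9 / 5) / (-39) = -3 / 65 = -0.05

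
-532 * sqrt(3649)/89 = -361.08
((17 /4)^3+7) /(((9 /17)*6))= 30379 /1152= 26.37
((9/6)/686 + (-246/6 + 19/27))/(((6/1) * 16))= -1492655/3556224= -0.42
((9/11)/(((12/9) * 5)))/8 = 27/1760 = 0.02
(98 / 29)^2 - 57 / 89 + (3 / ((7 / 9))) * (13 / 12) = 31348265 / 2095772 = 14.96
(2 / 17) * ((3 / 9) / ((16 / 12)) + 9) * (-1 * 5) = -185 / 34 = -5.44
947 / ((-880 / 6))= -2841 / 440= -6.46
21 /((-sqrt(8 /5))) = -21 * sqrt(10) /4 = -16.60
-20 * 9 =-180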